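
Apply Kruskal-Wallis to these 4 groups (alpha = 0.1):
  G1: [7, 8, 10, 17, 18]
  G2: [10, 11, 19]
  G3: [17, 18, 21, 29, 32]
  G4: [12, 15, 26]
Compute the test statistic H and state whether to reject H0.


Step 1: Combine all N = 16 observations and assign midranks.
sorted (value, group, rank): (7,G1,1), (8,G1,2), (10,G1,3.5), (10,G2,3.5), (11,G2,5), (12,G4,6), (15,G4,7), (17,G1,8.5), (17,G3,8.5), (18,G1,10.5), (18,G3,10.5), (19,G2,12), (21,G3,13), (26,G4,14), (29,G3,15), (32,G3,16)
Step 2: Sum ranks within each group.
R_1 = 25.5 (n_1 = 5)
R_2 = 20.5 (n_2 = 3)
R_3 = 63 (n_3 = 5)
R_4 = 27 (n_4 = 3)
Step 3: H = 12/(N(N+1)) * sum(R_i^2/n_i) - 3(N+1)
     = 12/(16*17) * (25.5^2/5 + 20.5^2/3 + 63^2/5 + 27^2/3) - 3*17
     = 0.044118 * 1306.93 - 51
     = 6.658824.
Step 4: Ties present; correction factor C = 1 - 18/(16^3 - 16) = 0.995588. Corrected H = 6.658824 / 0.995588 = 6.688331.
Step 5: Under H0, H ~ chi^2(3); p-value = 0.082524.
Step 6: alpha = 0.1. reject H0.

H = 6.6883, df = 3, p = 0.082524, reject H0.


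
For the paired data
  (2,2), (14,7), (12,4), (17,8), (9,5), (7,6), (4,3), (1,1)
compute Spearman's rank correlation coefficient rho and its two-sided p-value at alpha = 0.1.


Step 1: Rank x and y separately (midranks; no ties here).
rank(x): 2->2, 14->7, 12->6, 17->8, 9->5, 7->4, 4->3, 1->1
rank(y): 2->2, 7->7, 4->4, 8->8, 5->5, 6->6, 3->3, 1->1
Step 2: d_i = R_x(i) - R_y(i); compute d_i^2.
  (2-2)^2=0, (7-7)^2=0, (6-4)^2=4, (8-8)^2=0, (5-5)^2=0, (4-6)^2=4, (3-3)^2=0, (1-1)^2=0
sum(d^2) = 8.
Step 3: rho = 1 - 6*8 / (8*(8^2 - 1)) = 1 - 48/504 = 0.904762.
Step 4: Under H0, t = rho * sqrt((n-2)/(1-rho^2)) = 5.2034 ~ t(6).
Step 5: Two-sided p-value from the t-distribution with 6 df = 0.002008.
Step 6: alpha = 0.1. reject H0.

rho = 0.9048, p = 0.002008, reject H0 at alpha = 0.1.


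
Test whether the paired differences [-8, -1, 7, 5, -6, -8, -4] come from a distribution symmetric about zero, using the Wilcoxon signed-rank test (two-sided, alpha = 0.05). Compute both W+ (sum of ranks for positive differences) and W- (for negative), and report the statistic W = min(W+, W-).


Step 1: Drop any zero differences (none here) and take |d_i|.
|d| = [8, 1, 7, 5, 6, 8, 4]
Step 2: Midrank |d_i| (ties get averaged ranks).
ranks: |8|->6.5, |1|->1, |7|->5, |5|->3, |6|->4, |8|->6.5, |4|->2
Step 3: Attach original signs; sum ranks with positive sign and with negative sign.
W+ = 5 + 3 = 8
W- = 6.5 + 1 + 4 + 6.5 + 2 = 20
(Check: W+ + W- = 28 should equal n(n+1)/2 = 28.)
Step 4: Test statistic W = min(W+, W-) = 8.
Step 5: Ties in |d|, so use the tie-corrected normal approximation.
        E[W] = n(n+1)/4 = 7*8/4 = 14.
        Tie groups: |d|=8 (t=2); sum(t^3 - t) = 6.
        Var[W] = n(n+1)(2n+1)/24 - sum(t^3-t)/48 = 840/24 - 6/48 = 34.875.
        z = (W - E[W]) / sqrt(Var[W]) = (8 - 14) / 5.9055 = -1.0160.
        Two-sided p = 2*Phi(z) = 0.309629.
Step 6: alpha = 0.05. fail to reject H0.

W+ = 8, W- = 20, W = min = 8, p = 0.309629, fail to reject H0.


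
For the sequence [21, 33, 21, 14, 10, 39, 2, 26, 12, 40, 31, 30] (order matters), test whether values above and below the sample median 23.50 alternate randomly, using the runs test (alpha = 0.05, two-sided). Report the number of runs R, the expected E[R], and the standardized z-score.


Step 1: Compute median = 23.50; label A = above, B = below.
Labels in order: BABBBABABAAA  (n_A = 6, n_B = 6)
Step 2: Count runs R = 8.
Step 3: Under H0 (random ordering), E[R] = 2*n_A*n_B/(n_A+n_B) + 1 = 2*6*6/12 + 1 = 7.0000.
        Var[R] = 2*n_A*n_B*(2*n_A*n_B - n_A - n_B) / ((n_A+n_B)^2 * (n_A+n_B-1)) = 4320/1584 = 2.7273.
        SD[R] = 1.6514.
Step 4: Continuity-corrected z = (R - 0.5 - E[R]) / SD[R] = (8 - 0.5 - 7.0000) / 1.6514 = 0.3028.
Step 5: Two-sided p-value via normal approximation = 2*(1 - Phi(|z|)) = 0.762069.
Step 6: alpha = 0.05. fail to reject H0.

R = 8, z = 0.3028, p = 0.762069, fail to reject H0.


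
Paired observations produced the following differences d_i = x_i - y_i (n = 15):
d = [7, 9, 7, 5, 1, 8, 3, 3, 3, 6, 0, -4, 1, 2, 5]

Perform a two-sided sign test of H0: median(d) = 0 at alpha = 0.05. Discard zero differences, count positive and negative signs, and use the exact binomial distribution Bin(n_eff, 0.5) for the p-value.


Step 1: Discard zero differences. Original n = 15; n_eff = number of nonzero differences = 14.
Nonzero differences (with sign): +7, +9, +7, +5, +1, +8, +3, +3, +3, +6, -4, +1, +2, +5
Step 2: Count signs: positive = 13, negative = 1.
Step 3: Under H0: P(positive) = 0.5, so the number of positives S ~ Bin(14, 0.5).
Step 4: Two-sided exact p-value = sum of Bin(14,0.5) probabilities at or below the observed probability = 0.001831.
Step 5: alpha = 0.05. reject H0.

n_eff = 14, pos = 13, neg = 1, p = 0.001831, reject H0.


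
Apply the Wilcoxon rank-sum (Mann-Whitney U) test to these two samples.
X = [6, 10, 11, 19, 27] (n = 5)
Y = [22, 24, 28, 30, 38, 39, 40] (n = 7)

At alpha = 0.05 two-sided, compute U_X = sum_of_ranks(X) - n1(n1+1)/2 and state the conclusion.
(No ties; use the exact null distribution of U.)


Step 1: Combine and sort all 12 observations; assign midranks.
sorted (value, group): (6,X), (10,X), (11,X), (19,X), (22,Y), (24,Y), (27,X), (28,Y), (30,Y), (38,Y), (39,Y), (40,Y)
ranks: 6->1, 10->2, 11->3, 19->4, 22->5, 24->6, 27->7, 28->8, 30->9, 38->10, 39->11, 40->12
Step 2: Rank sum for X: R1 = 1 + 2 + 3 + 4 + 7 = 17.
Step 3: U_X = R1 - n1(n1+1)/2 = 17 - 5*6/2 = 17 - 15 = 2.
       U_Y = n1*n2 - U_X = 35 - 2 = 33.
Step 4: No ties, so the exact null distribution of U (based on enumerating the C(12,5) = 792 equally likely rank assignments) gives the two-sided p-value.
Step 5: p-value = 0.010101; compare to alpha = 0.05. reject H0.

U_X = 2, p = 0.010101, reject H0 at alpha = 0.05.


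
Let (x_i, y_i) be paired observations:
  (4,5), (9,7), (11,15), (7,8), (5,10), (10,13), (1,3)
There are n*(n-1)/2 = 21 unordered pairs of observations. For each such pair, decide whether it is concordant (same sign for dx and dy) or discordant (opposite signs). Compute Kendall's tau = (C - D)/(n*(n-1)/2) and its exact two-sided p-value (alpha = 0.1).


Step 1: Enumerate the 21 unordered pairs (i,j) with i<j and classify each by sign(x_j-x_i) * sign(y_j-y_i).
  (1,2):dx=+5,dy=+2->C; (1,3):dx=+7,dy=+10->C; (1,4):dx=+3,dy=+3->C; (1,5):dx=+1,dy=+5->C
  (1,6):dx=+6,dy=+8->C; (1,7):dx=-3,dy=-2->C; (2,3):dx=+2,dy=+8->C; (2,4):dx=-2,dy=+1->D
  (2,5):dx=-4,dy=+3->D; (2,6):dx=+1,dy=+6->C; (2,7):dx=-8,dy=-4->C; (3,4):dx=-4,dy=-7->C
  (3,5):dx=-6,dy=-5->C; (3,6):dx=-1,dy=-2->C; (3,7):dx=-10,dy=-12->C; (4,5):dx=-2,dy=+2->D
  (4,6):dx=+3,dy=+5->C; (4,7):dx=-6,dy=-5->C; (5,6):dx=+5,dy=+3->C; (5,7):dx=-4,dy=-7->C
  (6,7):dx=-9,dy=-10->C
Step 2: C = 18, D = 3, total pairs = 21.
Step 3: tau = (C - D)/(n(n-1)/2) = (18 - 3)/21 = 0.714286.
Step 4: Exact two-sided p-value (enumerate n! = 5040 permutations of y under H0): p = 0.030159.
Step 5: alpha = 0.1. reject H0.

tau_b = 0.7143 (C=18, D=3), p = 0.030159, reject H0.


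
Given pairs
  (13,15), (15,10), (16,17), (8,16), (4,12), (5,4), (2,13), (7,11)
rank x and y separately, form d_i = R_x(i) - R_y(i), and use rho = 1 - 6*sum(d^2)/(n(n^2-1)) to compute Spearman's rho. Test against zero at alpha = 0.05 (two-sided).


Step 1: Rank x and y separately (midranks; no ties here).
rank(x): 13->6, 15->7, 16->8, 8->5, 4->2, 5->3, 2->1, 7->4
rank(y): 15->6, 10->2, 17->8, 16->7, 12->4, 4->1, 13->5, 11->3
Step 2: d_i = R_x(i) - R_y(i); compute d_i^2.
  (6-6)^2=0, (7-2)^2=25, (8-8)^2=0, (5-7)^2=4, (2-4)^2=4, (3-1)^2=4, (1-5)^2=16, (4-3)^2=1
sum(d^2) = 54.
Step 3: rho = 1 - 6*54 / (8*(8^2 - 1)) = 1 - 324/504 = 0.357143.
Step 4: Under H0, t = rho * sqrt((n-2)/(1-rho^2)) = 0.9366 ~ t(6).
Step 5: Two-sided p-value from the t-distribution with 6 df = 0.385121.
Step 6: alpha = 0.05. fail to reject H0.

rho = 0.3571, p = 0.385121, fail to reject H0 at alpha = 0.05.


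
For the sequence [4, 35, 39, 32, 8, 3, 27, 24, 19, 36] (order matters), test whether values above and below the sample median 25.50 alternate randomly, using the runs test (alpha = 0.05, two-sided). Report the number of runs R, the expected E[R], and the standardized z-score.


Step 1: Compute median = 25.50; label A = above, B = below.
Labels in order: BAAABBABBA  (n_A = 5, n_B = 5)
Step 2: Count runs R = 6.
Step 3: Under H0 (random ordering), E[R] = 2*n_A*n_B/(n_A+n_B) + 1 = 2*5*5/10 + 1 = 6.0000.
        Var[R] = 2*n_A*n_B*(2*n_A*n_B - n_A - n_B) / ((n_A+n_B)^2 * (n_A+n_B-1)) = 2000/900 = 2.2222.
        SD[R] = 1.4907.
Step 4: R = E[R], so z = 0 with no continuity correction.
Step 5: Two-sided p-value via normal approximation = 2*(1 - Phi(|z|)) = 1.000000.
Step 6: alpha = 0.05. fail to reject H0.

R = 6, z = 0.0000, p = 1.000000, fail to reject H0.


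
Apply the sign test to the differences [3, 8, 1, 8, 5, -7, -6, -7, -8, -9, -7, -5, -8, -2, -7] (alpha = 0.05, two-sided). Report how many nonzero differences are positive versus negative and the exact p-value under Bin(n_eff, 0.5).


Step 1: Discard zero differences. Original n = 15; n_eff = number of nonzero differences = 15.
Nonzero differences (with sign): +3, +8, +1, +8, +5, -7, -6, -7, -8, -9, -7, -5, -8, -2, -7
Step 2: Count signs: positive = 5, negative = 10.
Step 3: Under H0: P(positive) = 0.5, so the number of positives S ~ Bin(15, 0.5).
Step 4: Two-sided exact p-value = sum of Bin(15,0.5) probabilities at or below the observed probability = 0.301758.
Step 5: alpha = 0.05. fail to reject H0.

n_eff = 15, pos = 5, neg = 10, p = 0.301758, fail to reject H0.


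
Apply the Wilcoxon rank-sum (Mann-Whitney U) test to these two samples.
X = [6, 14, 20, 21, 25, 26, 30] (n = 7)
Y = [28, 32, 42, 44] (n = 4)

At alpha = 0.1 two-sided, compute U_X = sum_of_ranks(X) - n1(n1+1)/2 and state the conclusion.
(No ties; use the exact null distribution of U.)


Step 1: Combine and sort all 11 observations; assign midranks.
sorted (value, group): (6,X), (14,X), (20,X), (21,X), (25,X), (26,X), (28,Y), (30,X), (32,Y), (42,Y), (44,Y)
ranks: 6->1, 14->2, 20->3, 21->4, 25->5, 26->6, 28->7, 30->8, 32->9, 42->10, 44->11
Step 2: Rank sum for X: R1 = 1 + 2 + 3 + 4 + 5 + 6 + 8 = 29.
Step 3: U_X = R1 - n1(n1+1)/2 = 29 - 7*8/2 = 29 - 28 = 1.
       U_Y = n1*n2 - U_X = 28 - 1 = 27.
Step 4: No ties, so the exact null distribution of U (based on enumerating the C(11,7) = 330 equally likely rank assignments) gives the two-sided p-value.
Step 5: p-value = 0.012121; compare to alpha = 0.1. reject H0.

U_X = 1, p = 0.012121, reject H0 at alpha = 0.1.


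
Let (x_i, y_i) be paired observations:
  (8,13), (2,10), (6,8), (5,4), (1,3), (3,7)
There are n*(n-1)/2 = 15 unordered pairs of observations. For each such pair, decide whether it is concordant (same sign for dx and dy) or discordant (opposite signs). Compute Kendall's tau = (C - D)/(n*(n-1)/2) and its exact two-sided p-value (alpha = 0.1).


Step 1: Enumerate the 15 unordered pairs (i,j) with i<j and classify each by sign(x_j-x_i) * sign(y_j-y_i).
  (1,2):dx=-6,dy=-3->C; (1,3):dx=-2,dy=-5->C; (1,4):dx=-3,dy=-9->C; (1,5):dx=-7,dy=-10->C
  (1,6):dx=-5,dy=-6->C; (2,3):dx=+4,dy=-2->D; (2,4):dx=+3,dy=-6->D; (2,5):dx=-1,dy=-7->C
  (2,6):dx=+1,dy=-3->D; (3,4):dx=-1,dy=-4->C; (3,5):dx=-5,dy=-5->C; (3,6):dx=-3,dy=-1->C
  (4,5):dx=-4,dy=-1->C; (4,6):dx=-2,dy=+3->D; (5,6):dx=+2,dy=+4->C
Step 2: C = 11, D = 4, total pairs = 15.
Step 3: tau = (C - D)/(n(n-1)/2) = (11 - 4)/15 = 0.466667.
Step 4: Exact two-sided p-value (enumerate n! = 720 permutations of y under H0): p = 0.272222.
Step 5: alpha = 0.1. fail to reject H0.

tau_b = 0.4667 (C=11, D=4), p = 0.272222, fail to reject H0.


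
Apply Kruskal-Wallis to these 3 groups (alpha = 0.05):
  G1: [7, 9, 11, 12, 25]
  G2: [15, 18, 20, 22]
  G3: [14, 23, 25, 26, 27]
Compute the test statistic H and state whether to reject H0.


Step 1: Combine all N = 14 observations and assign midranks.
sorted (value, group, rank): (7,G1,1), (9,G1,2), (11,G1,3), (12,G1,4), (14,G3,5), (15,G2,6), (18,G2,7), (20,G2,8), (22,G2,9), (23,G3,10), (25,G1,11.5), (25,G3,11.5), (26,G3,13), (27,G3,14)
Step 2: Sum ranks within each group.
R_1 = 21.5 (n_1 = 5)
R_2 = 30 (n_2 = 4)
R_3 = 53.5 (n_3 = 5)
Step 3: H = 12/(N(N+1)) * sum(R_i^2/n_i) - 3(N+1)
     = 12/(14*15) * (21.5^2/5 + 30^2/4 + 53.5^2/5) - 3*15
     = 0.057143 * 889.9 - 45
     = 5.851429.
Step 4: Ties present; correction factor C = 1 - 6/(14^3 - 14) = 0.997802. Corrected H = 5.851429 / 0.997802 = 5.864317.
Step 5: Under H0, H ~ chi^2(2); p-value = 0.053282.
Step 6: alpha = 0.05. fail to reject H0.

H = 5.8643, df = 2, p = 0.053282, fail to reject H0.


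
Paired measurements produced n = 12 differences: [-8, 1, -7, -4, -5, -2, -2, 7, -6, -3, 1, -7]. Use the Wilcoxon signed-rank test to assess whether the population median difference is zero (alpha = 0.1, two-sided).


Step 1: Drop any zero differences (none here) and take |d_i|.
|d| = [8, 1, 7, 4, 5, 2, 2, 7, 6, 3, 1, 7]
Step 2: Midrank |d_i| (ties get averaged ranks).
ranks: |8|->12, |1|->1.5, |7|->10, |4|->6, |5|->7, |2|->3.5, |2|->3.5, |7|->10, |6|->8, |3|->5, |1|->1.5, |7|->10
Step 3: Attach original signs; sum ranks with positive sign and with negative sign.
W+ = 1.5 + 10 + 1.5 = 13
W- = 12 + 10 + 6 + 7 + 3.5 + 3.5 + 8 + 5 + 10 = 65
(Check: W+ + W- = 78 should equal n(n+1)/2 = 78.)
Step 4: Test statistic W = min(W+, W-) = 13.
Step 5: Ties in |d|, so use the tie-corrected normal approximation.
        E[W] = n(n+1)/4 = 12*13/4 = 39.
        Tie groups: |d|=1 (t=2), |d|=2 (t=2), |d|=7 (t=3); sum(t^3 - t) = 36.
        Var[W] = n(n+1)(2n+1)/24 - sum(t^3-t)/48 = 3900/24 - 36/48 = 161.75.
        z = (W - E[W]) / sqrt(Var[W]) = (13 - 39) / 12.7181 = -2.0443.
        Two-sided p = 2*Phi(z) = 0.040921.
Step 6: alpha = 0.1. reject H0.

W+ = 13, W- = 65, W = min = 13, p = 0.040921, reject H0.


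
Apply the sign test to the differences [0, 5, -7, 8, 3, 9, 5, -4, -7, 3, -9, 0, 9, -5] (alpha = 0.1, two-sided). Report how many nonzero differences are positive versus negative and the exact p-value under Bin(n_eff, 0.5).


Step 1: Discard zero differences. Original n = 14; n_eff = number of nonzero differences = 12.
Nonzero differences (with sign): +5, -7, +8, +3, +9, +5, -4, -7, +3, -9, +9, -5
Step 2: Count signs: positive = 7, negative = 5.
Step 3: Under H0: P(positive) = 0.5, so the number of positives S ~ Bin(12, 0.5).
Step 4: Two-sided exact p-value = sum of Bin(12,0.5) probabilities at or below the observed probability = 0.774414.
Step 5: alpha = 0.1. fail to reject H0.

n_eff = 12, pos = 7, neg = 5, p = 0.774414, fail to reject H0.


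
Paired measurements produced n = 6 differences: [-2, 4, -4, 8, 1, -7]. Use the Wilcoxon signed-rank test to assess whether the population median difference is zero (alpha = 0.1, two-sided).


Step 1: Drop any zero differences (none here) and take |d_i|.
|d| = [2, 4, 4, 8, 1, 7]
Step 2: Midrank |d_i| (ties get averaged ranks).
ranks: |2|->2, |4|->3.5, |4|->3.5, |8|->6, |1|->1, |7|->5
Step 3: Attach original signs; sum ranks with positive sign and with negative sign.
W+ = 3.5 + 6 + 1 = 10.5
W- = 2 + 3.5 + 5 = 10.5
(Check: W+ + W- = 21 should equal n(n+1)/2 = 21.)
Step 4: Test statistic W = min(W+, W-) = 10.5.
Step 5: Ties in |d|, so use the tie-corrected normal approximation.
        E[W] = n(n+1)/4 = 6*7/4 = 10.5.
        Tie groups: |d|=4 (t=2); sum(t^3 - t) = 6.
        Var[W] = n(n+1)(2n+1)/24 - sum(t^3-t)/48 = 546/24 - 6/48 = 22.625.
        z = (W - E[W]) / sqrt(Var[W]) = (10.5 - 10.5) / 4.7566 = 0.0000.
        Two-sided p = 2*Phi(z) = 1.000000.
Step 6: alpha = 0.1. fail to reject H0.

W+ = 10.5, W- = 10.5, W = min = 10.5, p = 1.000000, fail to reject H0.


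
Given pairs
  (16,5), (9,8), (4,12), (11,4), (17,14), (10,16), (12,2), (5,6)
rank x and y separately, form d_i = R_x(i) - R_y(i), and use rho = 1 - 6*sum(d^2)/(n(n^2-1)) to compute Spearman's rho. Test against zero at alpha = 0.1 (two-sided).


Step 1: Rank x and y separately (midranks; no ties here).
rank(x): 16->7, 9->3, 4->1, 11->5, 17->8, 10->4, 12->6, 5->2
rank(y): 5->3, 8->5, 12->6, 4->2, 14->7, 16->8, 2->1, 6->4
Step 2: d_i = R_x(i) - R_y(i); compute d_i^2.
  (7-3)^2=16, (3-5)^2=4, (1-6)^2=25, (5-2)^2=9, (8-7)^2=1, (4-8)^2=16, (6-1)^2=25, (2-4)^2=4
sum(d^2) = 100.
Step 3: rho = 1 - 6*100 / (8*(8^2 - 1)) = 1 - 600/504 = -0.190476.
Step 4: Under H0, t = rho * sqrt((n-2)/(1-rho^2)) = -0.4753 ~ t(6).
Step 5: Two-sided p-value from the t-distribution with 6 df = 0.651401.
Step 6: alpha = 0.1. fail to reject H0.

rho = -0.1905, p = 0.651401, fail to reject H0 at alpha = 0.1.


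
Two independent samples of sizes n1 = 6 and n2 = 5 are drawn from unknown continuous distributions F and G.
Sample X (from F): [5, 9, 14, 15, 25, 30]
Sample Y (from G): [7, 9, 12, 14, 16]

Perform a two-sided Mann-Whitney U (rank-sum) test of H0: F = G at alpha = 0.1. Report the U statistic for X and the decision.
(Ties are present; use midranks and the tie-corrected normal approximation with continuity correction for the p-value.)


Step 1: Combine and sort all 11 observations; assign midranks.
sorted (value, group): (5,X), (7,Y), (9,X), (9,Y), (12,Y), (14,X), (14,Y), (15,X), (16,Y), (25,X), (30,X)
ranks: 5->1, 7->2, 9->3.5, 9->3.5, 12->5, 14->6.5, 14->6.5, 15->8, 16->9, 25->10, 30->11
Step 2: Rank sum for X: R1 = 1 + 3.5 + 6.5 + 8 + 10 + 11 = 40.
Step 3: U_X = R1 - n1(n1+1)/2 = 40 - 6*7/2 = 40 - 21 = 19.
       U_Y = n1*n2 - U_X = 30 - 19 = 11.
Step 4: Ties are present, so use the tie-corrected normal approximation (with continuity correction) for the p-value.
Step 5: p-value = 0.520916; compare to alpha = 0.1. fail to reject H0.

U_X = 19, p = 0.520916, fail to reject H0 at alpha = 0.1.


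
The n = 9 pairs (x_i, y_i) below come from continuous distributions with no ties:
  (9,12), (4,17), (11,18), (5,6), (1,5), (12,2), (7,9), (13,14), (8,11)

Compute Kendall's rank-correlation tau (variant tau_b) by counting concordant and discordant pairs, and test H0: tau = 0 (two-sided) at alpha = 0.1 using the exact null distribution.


Step 1: Enumerate the 36 unordered pairs (i,j) with i<j and classify each by sign(x_j-x_i) * sign(y_j-y_i).
  (1,2):dx=-5,dy=+5->D; (1,3):dx=+2,dy=+6->C; (1,4):dx=-4,dy=-6->C; (1,5):dx=-8,dy=-7->C
  (1,6):dx=+3,dy=-10->D; (1,7):dx=-2,dy=-3->C; (1,8):dx=+4,dy=+2->C; (1,9):dx=-1,dy=-1->C
  (2,3):dx=+7,dy=+1->C; (2,4):dx=+1,dy=-11->D; (2,5):dx=-3,dy=-12->C; (2,6):dx=+8,dy=-15->D
  (2,7):dx=+3,dy=-8->D; (2,8):dx=+9,dy=-3->D; (2,9):dx=+4,dy=-6->D; (3,4):dx=-6,dy=-12->C
  (3,5):dx=-10,dy=-13->C; (3,6):dx=+1,dy=-16->D; (3,7):dx=-4,dy=-9->C; (3,8):dx=+2,dy=-4->D
  (3,9):dx=-3,dy=-7->C; (4,5):dx=-4,dy=-1->C; (4,6):dx=+7,dy=-4->D; (4,7):dx=+2,dy=+3->C
  (4,8):dx=+8,dy=+8->C; (4,9):dx=+3,dy=+5->C; (5,6):dx=+11,dy=-3->D; (5,7):dx=+6,dy=+4->C
  (5,8):dx=+12,dy=+9->C; (5,9):dx=+7,dy=+6->C; (6,7):dx=-5,dy=+7->D; (6,8):dx=+1,dy=+12->C
  (6,9):dx=-4,dy=+9->D; (7,8):dx=+6,dy=+5->C; (7,9):dx=+1,dy=+2->C; (8,9):dx=-5,dy=-3->C
Step 2: C = 23, D = 13, total pairs = 36.
Step 3: tau = (C - D)/(n(n-1)/2) = (23 - 13)/36 = 0.277778.
Step 4: Exact two-sided p-value (enumerate n! = 362880 permutations of y under H0): p = 0.358488.
Step 5: alpha = 0.1. fail to reject H0.

tau_b = 0.2778 (C=23, D=13), p = 0.358488, fail to reject H0.


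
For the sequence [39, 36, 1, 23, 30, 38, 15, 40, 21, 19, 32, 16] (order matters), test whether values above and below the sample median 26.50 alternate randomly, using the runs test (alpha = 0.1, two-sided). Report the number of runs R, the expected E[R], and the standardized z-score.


Step 1: Compute median = 26.50; label A = above, B = below.
Labels in order: AABBAABABBAB  (n_A = 6, n_B = 6)
Step 2: Count runs R = 8.
Step 3: Under H0 (random ordering), E[R] = 2*n_A*n_B/(n_A+n_B) + 1 = 2*6*6/12 + 1 = 7.0000.
        Var[R] = 2*n_A*n_B*(2*n_A*n_B - n_A - n_B) / ((n_A+n_B)^2 * (n_A+n_B-1)) = 4320/1584 = 2.7273.
        SD[R] = 1.6514.
Step 4: Continuity-corrected z = (R - 0.5 - E[R]) / SD[R] = (8 - 0.5 - 7.0000) / 1.6514 = 0.3028.
Step 5: Two-sided p-value via normal approximation = 2*(1 - Phi(|z|)) = 0.762069.
Step 6: alpha = 0.1. fail to reject H0.

R = 8, z = 0.3028, p = 0.762069, fail to reject H0.


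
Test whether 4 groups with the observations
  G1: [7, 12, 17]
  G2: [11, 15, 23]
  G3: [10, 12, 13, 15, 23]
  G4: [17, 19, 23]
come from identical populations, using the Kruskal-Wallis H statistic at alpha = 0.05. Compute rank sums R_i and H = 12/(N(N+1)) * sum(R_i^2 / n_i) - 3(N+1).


Step 1: Combine all N = 14 observations and assign midranks.
sorted (value, group, rank): (7,G1,1), (10,G3,2), (11,G2,3), (12,G1,4.5), (12,G3,4.5), (13,G3,6), (15,G2,7.5), (15,G3,7.5), (17,G1,9.5), (17,G4,9.5), (19,G4,11), (23,G2,13), (23,G3,13), (23,G4,13)
Step 2: Sum ranks within each group.
R_1 = 15 (n_1 = 3)
R_2 = 23.5 (n_2 = 3)
R_3 = 33 (n_3 = 5)
R_4 = 33.5 (n_4 = 3)
Step 3: H = 12/(N(N+1)) * sum(R_i^2/n_i) - 3(N+1)
     = 12/(14*15) * (15^2/3 + 23.5^2/3 + 33^2/5 + 33.5^2/3) - 3*15
     = 0.057143 * 850.967 - 45
     = 3.626667.
Step 4: Ties present; correction factor C = 1 - 42/(14^3 - 14) = 0.984615. Corrected H = 3.626667 / 0.984615 = 3.683333.
Step 5: Under H0, H ~ chi^2(3); p-value = 0.297751.
Step 6: alpha = 0.05. fail to reject H0.

H = 3.6833, df = 3, p = 0.297751, fail to reject H0.


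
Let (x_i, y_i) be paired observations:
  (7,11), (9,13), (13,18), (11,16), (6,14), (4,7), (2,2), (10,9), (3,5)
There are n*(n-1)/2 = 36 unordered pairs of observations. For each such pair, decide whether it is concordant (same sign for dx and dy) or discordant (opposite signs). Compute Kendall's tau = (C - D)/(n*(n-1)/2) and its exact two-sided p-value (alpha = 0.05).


Step 1: Enumerate the 36 unordered pairs (i,j) with i<j and classify each by sign(x_j-x_i) * sign(y_j-y_i).
  (1,2):dx=+2,dy=+2->C; (1,3):dx=+6,dy=+7->C; (1,4):dx=+4,dy=+5->C; (1,5):dx=-1,dy=+3->D
  (1,6):dx=-3,dy=-4->C; (1,7):dx=-5,dy=-9->C; (1,8):dx=+3,dy=-2->D; (1,9):dx=-4,dy=-6->C
  (2,3):dx=+4,dy=+5->C; (2,4):dx=+2,dy=+3->C; (2,5):dx=-3,dy=+1->D; (2,6):dx=-5,dy=-6->C
  (2,7):dx=-7,dy=-11->C; (2,8):dx=+1,dy=-4->D; (2,9):dx=-6,dy=-8->C; (3,4):dx=-2,dy=-2->C
  (3,5):dx=-7,dy=-4->C; (3,6):dx=-9,dy=-11->C; (3,7):dx=-11,dy=-16->C; (3,8):dx=-3,dy=-9->C
  (3,9):dx=-10,dy=-13->C; (4,5):dx=-5,dy=-2->C; (4,6):dx=-7,dy=-9->C; (4,7):dx=-9,dy=-14->C
  (4,8):dx=-1,dy=-7->C; (4,9):dx=-8,dy=-11->C; (5,6):dx=-2,dy=-7->C; (5,7):dx=-4,dy=-12->C
  (5,8):dx=+4,dy=-5->D; (5,9):dx=-3,dy=-9->C; (6,7):dx=-2,dy=-5->C; (6,8):dx=+6,dy=+2->C
  (6,9):dx=-1,dy=-2->C; (7,8):dx=+8,dy=+7->C; (7,9):dx=+1,dy=+3->C; (8,9):dx=-7,dy=-4->C
Step 2: C = 31, D = 5, total pairs = 36.
Step 3: tau = (C - D)/(n(n-1)/2) = (31 - 5)/36 = 0.722222.
Step 4: Exact two-sided p-value (enumerate n! = 362880 permutations of y under H0): p = 0.005886.
Step 5: alpha = 0.05. reject H0.

tau_b = 0.7222 (C=31, D=5), p = 0.005886, reject H0.


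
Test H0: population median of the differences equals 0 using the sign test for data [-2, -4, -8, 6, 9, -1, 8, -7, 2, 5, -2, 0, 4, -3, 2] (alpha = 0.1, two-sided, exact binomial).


Step 1: Discard zero differences. Original n = 15; n_eff = number of nonzero differences = 14.
Nonzero differences (with sign): -2, -4, -8, +6, +9, -1, +8, -7, +2, +5, -2, +4, -3, +2
Step 2: Count signs: positive = 7, negative = 7.
Step 3: Under H0: P(positive) = 0.5, so the number of positives S ~ Bin(14, 0.5).
Step 4: Two-sided exact p-value = sum of Bin(14,0.5) probabilities at or below the observed probability = 1.000000.
Step 5: alpha = 0.1. fail to reject H0.

n_eff = 14, pos = 7, neg = 7, p = 1.000000, fail to reject H0.


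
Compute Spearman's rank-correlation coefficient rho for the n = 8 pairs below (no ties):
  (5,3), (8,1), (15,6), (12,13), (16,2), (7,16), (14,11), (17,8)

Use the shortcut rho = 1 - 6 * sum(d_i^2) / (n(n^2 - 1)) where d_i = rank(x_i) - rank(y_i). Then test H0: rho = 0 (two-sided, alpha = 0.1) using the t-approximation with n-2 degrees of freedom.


Step 1: Rank x and y separately (midranks; no ties here).
rank(x): 5->1, 8->3, 15->6, 12->4, 16->7, 7->2, 14->5, 17->8
rank(y): 3->3, 1->1, 6->4, 13->7, 2->2, 16->8, 11->6, 8->5
Step 2: d_i = R_x(i) - R_y(i); compute d_i^2.
  (1-3)^2=4, (3-1)^2=4, (6-4)^2=4, (4-7)^2=9, (7-2)^2=25, (2-8)^2=36, (5-6)^2=1, (8-5)^2=9
sum(d^2) = 92.
Step 3: rho = 1 - 6*92 / (8*(8^2 - 1)) = 1 - 552/504 = -0.095238.
Step 4: Under H0, t = rho * sqrt((n-2)/(1-rho^2)) = -0.2343 ~ t(6).
Step 5: Two-sided p-value from the t-distribution with 6 df = 0.822505.
Step 6: alpha = 0.1. fail to reject H0.

rho = -0.0952, p = 0.822505, fail to reject H0 at alpha = 0.1.


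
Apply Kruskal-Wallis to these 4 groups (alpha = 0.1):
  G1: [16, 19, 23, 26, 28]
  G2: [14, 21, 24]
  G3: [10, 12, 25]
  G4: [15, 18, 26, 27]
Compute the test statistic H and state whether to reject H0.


Step 1: Combine all N = 15 observations and assign midranks.
sorted (value, group, rank): (10,G3,1), (12,G3,2), (14,G2,3), (15,G4,4), (16,G1,5), (18,G4,6), (19,G1,7), (21,G2,8), (23,G1,9), (24,G2,10), (25,G3,11), (26,G1,12.5), (26,G4,12.5), (27,G4,14), (28,G1,15)
Step 2: Sum ranks within each group.
R_1 = 48.5 (n_1 = 5)
R_2 = 21 (n_2 = 3)
R_3 = 14 (n_3 = 3)
R_4 = 36.5 (n_4 = 4)
Step 3: H = 12/(N(N+1)) * sum(R_i^2/n_i) - 3(N+1)
     = 12/(15*16) * (48.5^2/5 + 21^2/3 + 14^2/3 + 36.5^2/4) - 3*16
     = 0.050000 * 1015.85 - 48
     = 2.792292.
Step 4: Ties present; correction factor C = 1 - 6/(15^3 - 15) = 0.998214. Corrected H = 2.792292 / 0.998214 = 2.797287.
Step 5: Under H0, H ~ chi^2(3); p-value = 0.423947.
Step 6: alpha = 0.1. fail to reject H0.

H = 2.7973, df = 3, p = 0.423947, fail to reject H0.


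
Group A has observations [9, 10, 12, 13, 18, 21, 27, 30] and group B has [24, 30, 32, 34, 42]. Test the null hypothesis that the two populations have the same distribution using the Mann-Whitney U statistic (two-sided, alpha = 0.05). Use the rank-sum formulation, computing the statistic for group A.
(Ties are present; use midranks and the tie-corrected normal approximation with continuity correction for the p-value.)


Step 1: Combine and sort all 13 observations; assign midranks.
sorted (value, group): (9,X), (10,X), (12,X), (13,X), (18,X), (21,X), (24,Y), (27,X), (30,X), (30,Y), (32,Y), (34,Y), (42,Y)
ranks: 9->1, 10->2, 12->3, 13->4, 18->5, 21->6, 24->7, 27->8, 30->9.5, 30->9.5, 32->11, 34->12, 42->13
Step 2: Rank sum for X: R1 = 1 + 2 + 3 + 4 + 5 + 6 + 8 + 9.5 = 38.5.
Step 3: U_X = R1 - n1(n1+1)/2 = 38.5 - 8*9/2 = 38.5 - 36 = 2.5.
       U_Y = n1*n2 - U_X = 40 - 2.5 = 37.5.
Step 4: Ties are present, so use the tie-corrected normal approximation (with continuity correction) for the p-value.
Step 5: p-value = 0.012704; compare to alpha = 0.05. reject H0.

U_X = 2.5, p = 0.012704, reject H0 at alpha = 0.05.


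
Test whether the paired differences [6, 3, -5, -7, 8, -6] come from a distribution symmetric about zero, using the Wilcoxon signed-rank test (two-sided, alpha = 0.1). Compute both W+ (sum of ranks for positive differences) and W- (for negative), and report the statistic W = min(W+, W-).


Step 1: Drop any zero differences (none here) and take |d_i|.
|d| = [6, 3, 5, 7, 8, 6]
Step 2: Midrank |d_i| (ties get averaged ranks).
ranks: |6|->3.5, |3|->1, |5|->2, |7|->5, |8|->6, |6|->3.5
Step 3: Attach original signs; sum ranks with positive sign and with negative sign.
W+ = 3.5 + 1 + 6 = 10.5
W- = 2 + 5 + 3.5 = 10.5
(Check: W+ + W- = 21 should equal n(n+1)/2 = 21.)
Step 4: Test statistic W = min(W+, W-) = 10.5.
Step 5: Ties in |d|, so use the tie-corrected normal approximation.
        E[W] = n(n+1)/4 = 6*7/4 = 10.5.
        Tie groups: |d|=6 (t=2); sum(t^3 - t) = 6.
        Var[W] = n(n+1)(2n+1)/24 - sum(t^3-t)/48 = 546/24 - 6/48 = 22.625.
        z = (W - E[W]) / sqrt(Var[W]) = (10.5 - 10.5) / 4.7566 = 0.0000.
        Two-sided p = 2*Phi(z) = 1.000000.
Step 6: alpha = 0.1. fail to reject H0.

W+ = 10.5, W- = 10.5, W = min = 10.5, p = 1.000000, fail to reject H0.


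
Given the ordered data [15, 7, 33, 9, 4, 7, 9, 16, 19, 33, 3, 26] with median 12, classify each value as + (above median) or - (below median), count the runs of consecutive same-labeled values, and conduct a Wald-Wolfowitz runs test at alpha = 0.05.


Step 1: Compute median = 12; label A = above, B = below.
Labels in order: ABABBBBAAABA  (n_A = 6, n_B = 6)
Step 2: Count runs R = 7.
Step 3: Under H0 (random ordering), E[R] = 2*n_A*n_B/(n_A+n_B) + 1 = 2*6*6/12 + 1 = 7.0000.
        Var[R] = 2*n_A*n_B*(2*n_A*n_B - n_A - n_B) / ((n_A+n_B)^2 * (n_A+n_B-1)) = 4320/1584 = 2.7273.
        SD[R] = 1.6514.
Step 4: R = E[R], so z = 0 with no continuity correction.
Step 5: Two-sided p-value via normal approximation = 2*(1 - Phi(|z|)) = 1.000000.
Step 6: alpha = 0.05. fail to reject H0.

R = 7, z = 0.0000, p = 1.000000, fail to reject H0.


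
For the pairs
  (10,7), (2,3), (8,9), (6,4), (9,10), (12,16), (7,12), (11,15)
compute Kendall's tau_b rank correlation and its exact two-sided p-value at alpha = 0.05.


Step 1: Enumerate the 28 unordered pairs (i,j) with i<j and classify each by sign(x_j-x_i) * sign(y_j-y_i).
  (1,2):dx=-8,dy=-4->C; (1,3):dx=-2,dy=+2->D; (1,4):dx=-4,dy=-3->C; (1,5):dx=-1,dy=+3->D
  (1,6):dx=+2,dy=+9->C; (1,7):dx=-3,dy=+5->D; (1,8):dx=+1,dy=+8->C; (2,3):dx=+6,dy=+6->C
  (2,4):dx=+4,dy=+1->C; (2,5):dx=+7,dy=+7->C; (2,6):dx=+10,dy=+13->C; (2,7):dx=+5,dy=+9->C
  (2,8):dx=+9,dy=+12->C; (3,4):dx=-2,dy=-5->C; (3,5):dx=+1,dy=+1->C; (3,6):dx=+4,dy=+7->C
  (3,7):dx=-1,dy=+3->D; (3,8):dx=+3,dy=+6->C; (4,5):dx=+3,dy=+6->C; (4,6):dx=+6,dy=+12->C
  (4,7):dx=+1,dy=+8->C; (4,8):dx=+5,dy=+11->C; (5,6):dx=+3,dy=+6->C; (5,7):dx=-2,dy=+2->D
  (5,8):dx=+2,dy=+5->C; (6,7):dx=-5,dy=-4->C; (6,8):dx=-1,dy=-1->C; (7,8):dx=+4,dy=+3->C
Step 2: C = 23, D = 5, total pairs = 28.
Step 3: tau = (C - D)/(n(n-1)/2) = (23 - 5)/28 = 0.642857.
Step 4: Exact two-sided p-value (enumerate n! = 40320 permutations of y under H0): p = 0.031151.
Step 5: alpha = 0.05. reject H0.

tau_b = 0.6429 (C=23, D=5), p = 0.031151, reject H0.


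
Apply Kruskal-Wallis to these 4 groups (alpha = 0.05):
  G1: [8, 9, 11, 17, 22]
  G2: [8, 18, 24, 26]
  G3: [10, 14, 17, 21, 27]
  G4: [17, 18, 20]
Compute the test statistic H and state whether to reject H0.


Step 1: Combine all N = 17 observations and assign midranks.
sorted (value, group, rank): (8,G1,1.5), (8,G2,1.5), (9,G1,3), (10,G3,4), (11,G1,5), (14,G3,6), (17,G1,8), (17,G3,8), (17,G4,8), (18,G2,10.5), (18,G4,10.5), (20,G4,12), (21,G3,13), (22,G1,14), (24,G2,15), (26,G2,16), (27,G3,17)
Step 2: Sum ranks within each group.
R_1 = 31.5 (n_1 = 5)
R_2 = 43 (n_2 = 4)
R_3 = 48 (n_3 = 5)
R_4 = 30.5 (n_4 = 3)
Step 3: H = 12/(N(N+1)) * sum(R_i^2/n_i) - 3(N+1)
     = 12/(17*18) * (31.5^2/5 + 43^2/4 + 48^2/5 + 30.5^2/3) - 3*18
     = 0.039216 * 1431.58 - 54
     = 2.140523.
Step 4: Ties present; correction factor C = 1 - 36/(17^3 - 17) = 0.992647. Corrected H = 2.140523 / 0.992647 = 2.156379.
Step 5: Under H0, H ~ chi^2(3); p-value = 0.540591.
Step 6: alpha = 0.05. fail to reject H0.

H = 2.1564, df = 3, p = 0.540591, fail to reject H0.


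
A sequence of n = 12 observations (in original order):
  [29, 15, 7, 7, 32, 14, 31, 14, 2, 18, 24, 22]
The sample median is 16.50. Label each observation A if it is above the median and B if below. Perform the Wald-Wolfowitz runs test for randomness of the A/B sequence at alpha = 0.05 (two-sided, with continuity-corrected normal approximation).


Step 1: Compute median = 16.50; label A = above, B = below.
Labels in order: ABBBABABBAAA  (n_A = 6, n_B = 6)
Step 2: Count runs R = 7.
Step 3: Under H0 (random ordering), E[R] = 2*n_A*n_B/(n_A+n_B) + 1 = 2*6*6/12 + 1 = 7.0000.
        Var[R] = 2*n_A*n_B*(2*n_A*n_B - n_A - n_B) / ((n_A+n_B)^2 * (n_A+n_B-1)) = 4320/1584 = 2.7273.
        SD[R] = 1.6514.
Step 4: R = E[R], so z = 0 with no continuity correction.
Step 5: Two-sided p-value via normal approximation = 2*(1 - Phi(|z|)) = 1.000000.
Step 6: alpha = 0.05. fail to reject H0.

R = 7, z = 0.0000, p = 1.000000, fail to reject H0.


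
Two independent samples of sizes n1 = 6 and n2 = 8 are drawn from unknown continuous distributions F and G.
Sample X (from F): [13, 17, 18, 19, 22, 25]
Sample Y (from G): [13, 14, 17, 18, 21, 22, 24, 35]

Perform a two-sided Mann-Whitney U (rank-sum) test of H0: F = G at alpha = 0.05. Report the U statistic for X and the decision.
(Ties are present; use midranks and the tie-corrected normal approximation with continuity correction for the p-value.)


Step 1: Combine and sort all 14 observations; assign midranks.
sorted (value, group): (13,X), (13,Y), (14,Y), (17,X), (17,Y), (18,X), (18,Y), (19,X), (21,Y), (22,X), (22,Y), (24,Y), (25,X), (35,Y)
ranks: 13->1.5, 13->1.5, 14->3, 17->4.5, 17->4.5, 18->6.5, 18->6.5, 19->8, 21->9, 22->10.5, 22->10.5, 24->12, 25->13, 35->14
Step 2: Rank sum for X: R1 = 1.5 + 4.5 + 6.5 + 8 + 10.5 + 13 = 44.
Step 3: U_X = R1 - n1(n1+1)/2 = 44 - 6*7/2 = 44 - 21 = 23.
       U_Y = n1*n2 - U_X = 48 - 23 = 25.
Step 4: Ties are present, so use the tie-corrected normal approximation (with continuity correction) for the p-value.
Step 5: p-value = 0.948305; compare to alpha = 0.05. fail to reject H0.

U_X = 23, p = 0.948305, fail to reject H0 at alpha = 0.05.


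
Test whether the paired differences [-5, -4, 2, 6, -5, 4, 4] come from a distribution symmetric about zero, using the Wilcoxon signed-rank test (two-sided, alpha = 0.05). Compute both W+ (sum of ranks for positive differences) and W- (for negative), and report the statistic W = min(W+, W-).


Step 1: Drop any zero differences (none here) and take |d_i|.
|d| = [5, 4, 2, 6, 5, 4, 4]
Step 2: Midrank |d_i| (ties get averaged ranks).
ranks: |5|->5.5, |4|->3, |2|->1, |6|->7, |5|->5.5, |4|->3, |4|->3
Step 3: Attach original signs; sum ranks with positive sign and with negative sign.
W+ = 1 + 7 + 3 + 3 = 14
W- = 5.5 + 3 + 5.5 = 14
(Check: W+ + W- = 28 should equal n(n+1)/2 = 28.)
Step 4: Test statistic W = min(W+, W-) = 14.
Step 5: Ties in |d|, so use the tie-corrected normal approximation.
        E[W] = n(n+1)/4 = 7*8/4 = 14.
        Tie groups: |d|=4 (t=3), |d|=5 (t=2); sum(t^3 - t) = 30.
        Var[W] = n(n+1)(2n+1)/24 - sum(t^3-t)/48 = 840/24 - 30/48 = 34.375.
        z = (W - E[W]) / sqrt(Var[W]) = (14 - 14) / 5.8630 = 0.0000.
        Two-sided p = 2*Phi(z) = 1.000000.
Step 6: alpha = 0.05. fail to reject H0.

W+ = 14, W- = 14, W = min = 14, p = 1.000000, fail to reject H0.


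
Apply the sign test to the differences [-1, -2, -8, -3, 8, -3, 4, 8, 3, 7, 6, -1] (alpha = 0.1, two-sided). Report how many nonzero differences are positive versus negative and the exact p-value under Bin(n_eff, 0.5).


Step 1: Discard zero differences. Original n = 12; n_eff = number of nonzero differences = 12.
Nonzero differences (with sign): -1, -2, -8, -3, +8, -3, +4, +8, +3, +7, +6, -1
Step 2: Count signs: positive = 6, negative = 6.
Step 3: Under H0: P(positive) = 0.5, so the number of positives S ~ Bin(12, 0.5).
Step 4: Two-sided exact p-value = sum of Bin(12,0.5) probabilities at or below the observed probability = 1.000000.
Step 5: alpha = 0.1. fail to reject H0.

n_eff = 12, pos = 6, neg = 6, p = 1.000000, fail to reject H0.


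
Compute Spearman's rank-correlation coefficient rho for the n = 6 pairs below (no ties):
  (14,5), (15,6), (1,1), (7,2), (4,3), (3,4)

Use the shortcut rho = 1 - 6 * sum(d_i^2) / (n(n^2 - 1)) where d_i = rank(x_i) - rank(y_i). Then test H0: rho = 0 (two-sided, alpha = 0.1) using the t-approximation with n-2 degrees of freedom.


Step 1: Rank x and y separately (midranks; no ties here).
rank(x): 14->5, 15->6, 1->1, 7->4, 4->3, 3->2
rank(y): 5->5, 6->6, 1->1, 2->2, 3->3, 4->4
Step 2: d_i = R_x(i) - R_y(i); compute d_i^2.
  (5-5)^2=0, (6-6)^2=0, (1-1)^2=0, (4-2)^2=4, (3-3)^2=0, (2-4)^2=4
sum(d^2) = 8.
Step 3: rho = 1 - 6*8 / (6*(6^2 - 1)) = 1 - 48/210 = 0.771429.
Step 4: Under H0, t = rho * sqrt((n-2)/(1-rho^2)) = 2.4247 ~ t(4).
Step 5: Two-sided p-value from the t-distribution with 4 df = 0.072397.
Step 6: alpha = 0.1. reject H0.

rho = 0.7714, p = 0.072397, reject H0 at alpha = 0.1.


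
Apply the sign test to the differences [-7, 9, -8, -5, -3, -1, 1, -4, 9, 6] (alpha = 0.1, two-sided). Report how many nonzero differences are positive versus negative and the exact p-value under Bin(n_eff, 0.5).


Step 1: Discard zero differences. Original n = 10; n_eff = number of nonzero differences = 10.
Nonzero differences (with sign): -7, +9, -8, -5, -3, -1, +1, -4, +9, +6
Step 2: Count signs: positive = 4, negative = 6.
Step 3: Under H0: P(positive) = 0.5, so the number of positives S ~ Bin(10, 0.5).
Step 4: Two-sided exact p-value = sum of Bin(10,0.5) probabilities at or below the observed probability = 0.753906.
Step 5: alpha = 0.1. fail to reject H0.

n_eff = 10, pos = 4, neg = 6, p = 0.753906, fail to reject H0.


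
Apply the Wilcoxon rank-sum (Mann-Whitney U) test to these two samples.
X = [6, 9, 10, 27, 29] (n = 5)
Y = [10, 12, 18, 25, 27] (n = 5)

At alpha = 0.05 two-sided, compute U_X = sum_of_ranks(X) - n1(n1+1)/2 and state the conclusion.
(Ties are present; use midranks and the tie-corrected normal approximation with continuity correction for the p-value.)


Step 1: Combine and sort all 10 observations; assign midranks.
sorted (value, group): (6,X), (9,X), (10,X), (10,Y), (12,Y), (18,Y), (25,Y), (27,X), (27,Y), (29,X)
ranks: 6->1, 9->2, 10->3.5, 10->3.5, 12->5, 18->6, 25->7, 27->8.5, 27->8.5, 29->10
Step 2: Rank sum for X: R1 = 1 + 2 + 3.5 + 8.5 + 10 = 25.
Step 3: U_X = R1 - n1(n1+1)/2 = 25 - 5*6/2 = 25 - 15 = 10.
       U_Y = n1*n2 - U_X = 25 - 10 = 15.
Step 4: Ties are present, so use the tie-corrected normal approximation (with continuity correction) for the p-value.
Step 5: p-value = 0.674236; compare to alpha = 0.05. fail to reject H0.

U_X = 10, p = 0.674236, fail to reject H0 at alpha = 0.05.


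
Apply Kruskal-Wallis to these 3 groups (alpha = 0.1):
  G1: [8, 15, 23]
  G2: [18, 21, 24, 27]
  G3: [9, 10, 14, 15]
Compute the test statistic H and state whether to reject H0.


Step 1: Combine all N = 11 observations and assign midranks.
sorted (value, group, rank): (8,G1,1), (9,G3,2), (10,G3,3), (14,G3,4), (15,G1,5.5), (15,G3,5.5), (18,G2,7), (21,G2,8), (23,G1,9), (24,G2,10), (27,G2,11)
Step 2: Sum ranks within each group.
R_1 = 15.5 (n_1 = 3)
R_2 = 36 (n_2 = 4)
R_3 = 14.5 (n_3 = 4)
Step 3: H = 12/(N(N+1)) * sum(R_i^2/n_i) - 3(N+1)
     = 12/(11*12) * (15.5^2/3 + 36^2/4 + 14.5^2/4) - 3*12
     = 0.090909 * 456.646 - 36
     = 5.513258.
Step 4: Ties present; correction factor C = 1 - 6/(11^3 - 11) = 0.995455. Corrected H = 5.513258 / 0.995455 = 5.538432.
Step 5: Under H0, H ~ chi^2(2); p-value = 0.062711.
Step 6: alpha = 0.1. reject H0.

H = 5.5384, df = 2, p = 0.062711, reject H0.


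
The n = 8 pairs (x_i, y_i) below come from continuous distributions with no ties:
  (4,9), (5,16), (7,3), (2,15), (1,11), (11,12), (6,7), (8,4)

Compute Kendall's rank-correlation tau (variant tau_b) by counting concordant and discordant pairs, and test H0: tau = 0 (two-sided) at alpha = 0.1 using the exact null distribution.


Step 1: Enumerate the 28 unordered pairs (i,j) with i<j and classify each by sign(x_j-x_i) * sign(y_j-y_i).
  (1,2):dx=+1,dy=+7->C; (1,3):dx=+3,dy=-6->D; (1,4):dx=-2,dy=+6->D; (1,5):dx=-3,dy=+2->D
  (1,6):dx=+7,dy=+3->C; (1,7):dx=+2,dy=-2->D; (1,8):dx=+4,dy=-5->D; (2,3):dx=+2,dy=-13->D
  (2,4):dx=-3,dy=-1->C; (2,5):dx=-4,dy=-5->C; (2,6):dx=+6,dy=-4->D; (2,7):dx=+1,dy=-9->D
  (2,8):dx=+3,dy=-12->D; (3,4):dx=-5,dy=+12->D; (3,5):dx=-6,dy=+8->D; (3,6):dx=+4,dy=+9->C
  (3,7):dx=-1,dy=+4->D; (3,8):dx=+1,dy=+1->C; (4,5):dx=-1,dy=-4->C; (4,6):dx=+9,dy=-3->D
  (4,7):dx=+4,dy=-8->D; (4,8):dx=+6,dy=-11->D; (5,6):dx=+10,dy=+1->C; (5,7):dx=+5,dy=-4->D
  (5,8):dx=+7,dy=-7->D; (6,7):dx=-5,dy=-5->C; (6,8):dx=-3,dy=-8->C; (7,8):dx=+2,dy=-3->D
Step 2: C = 10, D = 18, total pairs = 28.
Step 3: tau = (C - D)/(n(n-1)/2) = (10 - 18)/28 = -0.285714.
Step 4: Exact two-sided p-value (enumerate n! = 40320 permutations of y under H0): p = 0.398760.
Step 5: alpha = 0.1. fail to reject H0.

tau_b = -0.2857 (C=10, D=18), p = 0.398760, fail to reject H0.


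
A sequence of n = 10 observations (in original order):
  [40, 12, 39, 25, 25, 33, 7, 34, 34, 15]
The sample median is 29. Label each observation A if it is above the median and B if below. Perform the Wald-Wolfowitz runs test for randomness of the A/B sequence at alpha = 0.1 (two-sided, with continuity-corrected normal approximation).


Step 1: Compute median = 29; label A = above, B = below.
Labels in order: ABABBABAAB  (n_A = 5, n_B = 5)
Step 2: Count runs R = 8.
Step 3: Under H0 (random ordering), E[R] = 2*n_A*n_B/(n_A+n_B) + 1 = 2*5*5/10 + 1 = 6.0000.
        Var[R] = 2*n_A*n_B*(2*n_A*n_B - n_A - n_B) / ((n_A+n_B)^2 * (n_A+n_B-1)) = 2000/900 = 2.2222.
        SD[R] = 1.4907.
Step 4: Continuity-corrected z = (R - 0.5 - E[R]) / SD[R] = (8 - 0.5 - 6.0000) / 1.4907 = 1.0062.
Step 5: Two-sided p-value via normal approximation = 2*(1 - Phi(|z|)) = 0.314305.
Step 6: alpha = 0.1. fail to reject H0.

R = 8, z = 1.0062, p = 0.314305, fail to reject H0.
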